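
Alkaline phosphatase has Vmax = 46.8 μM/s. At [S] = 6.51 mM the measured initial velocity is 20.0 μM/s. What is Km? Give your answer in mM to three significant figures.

8.72 mM

From v = Vmax[S]/(Km+[S]), Km = [S](Vmax − v)/v.
Km = 6.51 × (46.8 − 20.0) / 20.0 = 174.5/20.0 = 8.72 mM.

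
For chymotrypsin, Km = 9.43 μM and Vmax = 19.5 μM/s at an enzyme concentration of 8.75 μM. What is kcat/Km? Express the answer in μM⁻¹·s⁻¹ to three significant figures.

0.236 μM⁻¹·s⁻¹

kcat = Vmax/[E]total = 19.5/8.75 = 2.23 s⁻¹.
kcat/Km = 2.23/9.43 = 0.236 μM⁻¹·s⁻¹.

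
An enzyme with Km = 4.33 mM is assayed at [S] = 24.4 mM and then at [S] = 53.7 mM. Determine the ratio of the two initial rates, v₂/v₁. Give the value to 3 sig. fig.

1.09

The fractional saturations are [S]/(Km+[S]) = 24.4/28.73 = 0.8493 and 53.7/58.03 = 0.9254.
v₂/v₁ is just their ratio: 0.9254/0.8493 = 1.09.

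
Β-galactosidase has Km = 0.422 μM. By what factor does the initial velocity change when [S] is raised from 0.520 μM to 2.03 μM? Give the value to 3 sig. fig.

1.50

Since Vmax cancels, v₂/v₁ = [S]₂(Km+[S]₁) / [S]₁(Km+[S]₂).
= 2.03×(0.422+0.520) / (0.520×(0.422+2.03)) = 1.912/1.275 = 1.50.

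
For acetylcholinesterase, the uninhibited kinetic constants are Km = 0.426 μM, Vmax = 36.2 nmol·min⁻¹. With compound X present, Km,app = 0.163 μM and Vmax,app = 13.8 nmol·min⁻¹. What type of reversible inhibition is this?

uncompetitive

Both Km and Vmax decrease by the same factor (~2.62-fold) — characteristic of uncompetitive inhibition.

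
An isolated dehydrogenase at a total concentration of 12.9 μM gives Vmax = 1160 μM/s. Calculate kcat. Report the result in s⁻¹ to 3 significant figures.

89.9 s⁻¹

kcat = Vmax/[E]total = 1160 μM/s / 12.9 μM = 89.9 s⁻¹.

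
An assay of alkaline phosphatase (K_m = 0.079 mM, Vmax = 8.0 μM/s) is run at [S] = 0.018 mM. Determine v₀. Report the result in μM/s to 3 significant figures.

[S]/(Km+[S]) = 0.018/0.09700 = 0.1856, the fractional saturation.
v = 0.1856 × Vmax = 0.1856 × 8.0 = 1.48 μM/s.

1.48 μM/s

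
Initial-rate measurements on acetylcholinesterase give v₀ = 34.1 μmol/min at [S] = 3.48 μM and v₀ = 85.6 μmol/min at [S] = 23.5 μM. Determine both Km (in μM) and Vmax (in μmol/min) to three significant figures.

From v = Vmax[S]/(Km+[S]), each point gives Vmax = v(Km+[S])/[S].
Equating: 34.1(Km+3.48)/3.48 = 85.6(Km+23.5)/23.5.
9.799·Km + 34.1 = 3.643·Km + 85.6, so (9.799 − 3.643)·Km = 85.6 − 34.1.
Km = 51.50/6.156 = 8.37 μM; then Vmax = 34.1(8.37+3.48)/3.48 = 116 μmol/min.

Km = 8.37 μM; Vmax = 116 μmol/min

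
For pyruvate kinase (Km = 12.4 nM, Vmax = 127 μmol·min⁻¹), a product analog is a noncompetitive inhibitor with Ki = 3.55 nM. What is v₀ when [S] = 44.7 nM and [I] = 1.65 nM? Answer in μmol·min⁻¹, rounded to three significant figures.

With α = 1 + [I]/Ki = 1 + 1.65/3.55 = 1.465, the noncompetitive rate law is v = (Vmax/α)·[S] / (Km + [S]).
v = (127/1.465)×44.7 / (12.4 + 44.7) = 3876/57.10 = 67.9 μmol·min⁻¹.

67.9 μmol·min⁻¹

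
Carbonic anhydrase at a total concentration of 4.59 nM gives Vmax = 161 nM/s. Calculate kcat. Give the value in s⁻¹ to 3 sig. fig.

kcat = Vmax/[E]total = 161 nM/s / 4.59 nM = 35.1 s⁻¹.

35.1 s⁻¹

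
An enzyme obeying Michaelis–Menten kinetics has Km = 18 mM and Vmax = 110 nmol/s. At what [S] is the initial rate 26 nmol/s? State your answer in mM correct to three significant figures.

Rearranging v = Vmax[S]/(Km+[S]) gives [S] = Km·v/(Vmax − v).
[S] = 18 × 26 / (110 − 26) = 468.0/84.00 = 5.57 mM.

5.57 mM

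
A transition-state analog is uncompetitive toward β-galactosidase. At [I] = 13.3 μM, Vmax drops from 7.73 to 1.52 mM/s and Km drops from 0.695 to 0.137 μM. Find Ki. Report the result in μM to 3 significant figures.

3.26 μM

Uncompetitive: Vmax,app = Vmax/α (and Km,app = Km/α) with α = 1 + [I]/Ki.
α = Vmax/Vmax,app = 7.73/1.52 = 5.086.
Ki = [I]/(α − 1) = 13.3/4.086 = 3.26 μM.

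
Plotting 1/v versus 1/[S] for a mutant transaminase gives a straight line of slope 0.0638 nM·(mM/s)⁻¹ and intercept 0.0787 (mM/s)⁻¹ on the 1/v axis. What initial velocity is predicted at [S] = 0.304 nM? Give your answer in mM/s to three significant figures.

The y-intercept is 1/Vmax, so Vmax = 1/0.0787 = 12.7 mM/s.
The slope is Km/Vmax, so Km = 0.0638 × 12.7 = 0.811 nM.
Then v = 12.7 × 0.304/(0.811 + 0.304) = 3.47 mM/s.

3.47 mM/s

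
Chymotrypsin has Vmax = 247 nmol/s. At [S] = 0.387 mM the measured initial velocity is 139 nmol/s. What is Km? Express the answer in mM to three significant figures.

From v = Vmax[S]/(Km+[S]), Km = [S](Vmax − v)/v.
Km = 0.387 × (247 − 139) / 139 = 41.80/139 = 0.301 mM.

0.301 mM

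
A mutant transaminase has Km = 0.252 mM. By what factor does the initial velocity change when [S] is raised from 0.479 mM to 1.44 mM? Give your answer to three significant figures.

1.30

The fractional saturations are [S]/(Km+[S]) = 0.479/0.7310 = 0.6553 and 1.44/1.692 = 0.8511.
v₂/v₁ is just their ratio: 0.8511/0.6553 = 1.30.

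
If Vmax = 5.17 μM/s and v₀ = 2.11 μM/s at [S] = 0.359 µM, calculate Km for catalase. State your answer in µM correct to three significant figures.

0.521 µM

From v = Vmax[S]/(Km+[S]), Km = [S](Vmax − v)/v.
Km = 0.359 × (5.17 − 2.11) / 2.11 = 1.099/2.11 = 0.521 µM.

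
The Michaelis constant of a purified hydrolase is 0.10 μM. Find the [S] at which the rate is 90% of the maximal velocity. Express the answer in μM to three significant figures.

0.900 μM

v/Vmax = [S]/(Km+[S]) = 0.9, so [S] = Km·0.9/(1 − 0.9) = 0.10 × 9.000.
[S] = 0.900 μM.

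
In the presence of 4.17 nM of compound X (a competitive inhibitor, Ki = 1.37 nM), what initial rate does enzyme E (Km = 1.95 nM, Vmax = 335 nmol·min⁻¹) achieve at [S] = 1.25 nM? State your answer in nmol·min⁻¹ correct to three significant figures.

45.8 nmol·min⁻¹

α = 1 + [I]/Ki = 1 + 4.17/1.37 = 4.044.
For a competitive inhibitor, Vmax is unchanged and the apparent Km becomes α·Km: Km,app = 7.89 nM, Vmax,app = 335 nmol·min⁻¹.
v = Vmax,app·[S]/(Km,app + [S]) = 335 × 1.25/(7.89 + 1.25) = 45.8 nmol·min⁻¹.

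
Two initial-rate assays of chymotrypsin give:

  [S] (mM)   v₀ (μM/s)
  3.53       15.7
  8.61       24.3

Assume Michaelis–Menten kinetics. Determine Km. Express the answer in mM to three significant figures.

5.29 mM

From v = Vmax[S]/(Km+[S]), each point gives Vmax = v(Km+[S])/[S].
Equating: 15.7(Km+3.53)/3.53 = 24.3(Km+8.61)/8.61.
4.448·Km + 15.7 = 2.822·Km + 24.3, so (4.448 − 2.822)·Km = 24.3 − 15.7.
Km = 8.600/1.625 = 5.29 mM; then Vmax = 15.7(5.29+3.53)/3.53 = 39.2 μM/s.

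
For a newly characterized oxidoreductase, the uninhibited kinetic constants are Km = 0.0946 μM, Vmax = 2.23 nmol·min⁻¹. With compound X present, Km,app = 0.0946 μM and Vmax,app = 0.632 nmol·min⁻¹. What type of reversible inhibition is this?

Vmax decreases (2.23 → 0.632 nmol·min⁻¹) while Km is unchanged — pure noncompetitive inhibition.

noncompetitive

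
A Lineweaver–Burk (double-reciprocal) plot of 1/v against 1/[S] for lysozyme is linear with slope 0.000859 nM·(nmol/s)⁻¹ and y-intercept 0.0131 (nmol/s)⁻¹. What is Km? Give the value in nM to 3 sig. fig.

0.0656 nM

y-intercept = 1/Vmax ⇒ Vmax = 76.3 nmol/s; slope = Km/Vmax ⇒ Km = slope × Vmax.
Km = 0.000859 × 76.3 = 0.0656 nM.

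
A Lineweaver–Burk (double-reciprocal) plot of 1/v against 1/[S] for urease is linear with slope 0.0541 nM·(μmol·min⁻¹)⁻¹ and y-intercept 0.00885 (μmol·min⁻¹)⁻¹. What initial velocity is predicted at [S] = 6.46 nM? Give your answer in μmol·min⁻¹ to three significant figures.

The y-intercept is 1/Vmax, so Vmax = 1/0.00885 = 113 μmol·min⁻¹.
The slope is Km/Vmax, so Km = 0.0541 × 113 = 6.11 nM.
Then v = 113 × 6.46/(6.11 + 6.46) = 58.1 μmol·min⁻¹.

58.1 μmol·min⁻¹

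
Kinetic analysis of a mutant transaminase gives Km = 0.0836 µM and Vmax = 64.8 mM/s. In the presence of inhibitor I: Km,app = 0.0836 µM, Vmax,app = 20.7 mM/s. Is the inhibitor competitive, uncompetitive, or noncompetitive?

Vmax decreases (64.8 → 20.7 mM/s) while Km is unchanged — pure noncompetitive inhibition.

noncompetitive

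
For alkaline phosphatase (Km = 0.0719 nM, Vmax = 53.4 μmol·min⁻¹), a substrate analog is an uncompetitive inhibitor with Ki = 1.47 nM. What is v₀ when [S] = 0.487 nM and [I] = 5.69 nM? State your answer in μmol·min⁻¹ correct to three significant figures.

α = 1 + [I]/Ki = 1 + 5.69/1.47 = 4.871.
For an uncompetitive inhibitor, both parameters are divided by α, giving Vmax/α and Km/α: Km,app = 0.0148 nM, Vmax,app = 11.0 μmol·min⁻¹.
v = Vmax,app·[S]/(Km,app + [S]) = 11.0 × 0.487/(0.0148 + 0.487) = 10.6 μmol·min⁻¹.

10.6 μmol·min⁻¹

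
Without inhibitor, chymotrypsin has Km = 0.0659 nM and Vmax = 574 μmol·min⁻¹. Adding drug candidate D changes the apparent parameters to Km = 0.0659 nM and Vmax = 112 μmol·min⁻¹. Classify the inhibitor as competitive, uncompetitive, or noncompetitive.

noncompetitive

Vmax decreases (574 → 112 μmol·min⁻¹) while Km is unchanged — pure noncompetitive inhibition.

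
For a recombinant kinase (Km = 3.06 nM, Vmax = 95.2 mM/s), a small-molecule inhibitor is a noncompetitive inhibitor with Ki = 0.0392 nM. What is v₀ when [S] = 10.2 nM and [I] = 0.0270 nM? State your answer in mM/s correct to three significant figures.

With α = 1 + [I]/Ki = 1 + 0.0270/0.0392 = 1.689, the noncompetitive rate law is v = (Vmax/α)·[S] / (Km + [S]).
v = (95.2/1.689)×10.2 / (3.06 + 10.2) = 575.0/13.26 = 43.4 mM/s.

43.4 mM/s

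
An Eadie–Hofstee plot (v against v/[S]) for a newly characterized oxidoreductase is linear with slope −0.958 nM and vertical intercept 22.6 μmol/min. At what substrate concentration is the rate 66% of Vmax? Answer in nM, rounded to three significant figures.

1.86 nM

The Eadie–Hofstee slope gives Km = 0.958 nM (slope = −Km).
v/Vmax = [S]/(Km+[S]) = 0.66 ⇒ [S] = Km·0.66/(1−0.66) = 0.958 × 1.941 = 1.86 nM.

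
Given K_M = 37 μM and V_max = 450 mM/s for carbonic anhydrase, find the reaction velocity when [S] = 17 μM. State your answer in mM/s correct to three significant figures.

142 mM/s

[S]/(Km+[S]) = 17/54.00 = 0.3148, the fractional saturation.
v = 0.3148 × Vmax = 0.3148 × 450 = 142 mM/s.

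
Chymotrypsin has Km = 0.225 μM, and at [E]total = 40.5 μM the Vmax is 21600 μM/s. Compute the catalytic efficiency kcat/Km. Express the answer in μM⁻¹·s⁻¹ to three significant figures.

2370 μM⁻¹·s⁻¹

kcat = Vmax/[E]total = 21600/40.5 = 533 s⁻¹.
kcat/Km = 533/0.225 = 2370 μM⁻¹·s⁻¹.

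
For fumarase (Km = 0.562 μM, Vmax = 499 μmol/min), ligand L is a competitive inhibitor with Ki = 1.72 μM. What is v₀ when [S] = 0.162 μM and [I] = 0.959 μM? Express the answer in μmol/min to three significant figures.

77.9 μmol/min

With α = 1 + [I]/Ki = 1 + 0.959/1.72 = 1.558, the competitive rate law is v = Vmax[S] / (αKm + [S]).
v = 499×0.162 / (1.558×0.562 + 0.162) = 80.84/1.037 = 77.9 μmol/min.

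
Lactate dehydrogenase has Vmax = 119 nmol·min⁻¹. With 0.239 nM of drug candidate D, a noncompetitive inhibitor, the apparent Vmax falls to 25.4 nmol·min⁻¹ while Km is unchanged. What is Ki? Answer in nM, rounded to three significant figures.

0.0649 nM

Noncompetitive: Vmax,app = Vmax/α with α = 1 + [I]/Ki.
α = Vmax/Vmax,app = 119/25.4 = 4.685.
Ki = [I]/(α − 1) = 0.239/3.685 = 0.0649 nM.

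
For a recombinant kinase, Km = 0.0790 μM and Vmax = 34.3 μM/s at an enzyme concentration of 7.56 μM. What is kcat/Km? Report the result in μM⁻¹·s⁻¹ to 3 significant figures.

57.4 μM⁻¹·s⁻¹

kcat = Vmax/[E]total = 34.3/7.56 = 4.54 s⁻¹.
kcat/Km = 4.54/0.0790 = 57.4 μM⁻¹·s⁻¹.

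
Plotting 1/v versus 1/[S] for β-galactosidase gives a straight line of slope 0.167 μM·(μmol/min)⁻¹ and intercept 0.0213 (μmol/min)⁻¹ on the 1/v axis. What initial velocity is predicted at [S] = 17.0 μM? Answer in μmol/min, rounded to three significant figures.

32.1 μmol/min

The y-intercept is 1/Vmax, so Vmax = 1/0.0213 = 46.9 μmol/min.
The slope is Km/Vmax, so Km = 0.167 × 46.9 = 7.84 μM.
Then v = 46.9 × 17.0/(7.84 + 17.0) = 32.1 μmol/min.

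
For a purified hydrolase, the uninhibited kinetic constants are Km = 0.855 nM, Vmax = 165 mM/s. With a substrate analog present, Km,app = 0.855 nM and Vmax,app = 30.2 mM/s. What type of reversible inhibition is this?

noncompetitive

Vmax decreases (165 → 30.2 mM/s) while Km is unchanged — pure noncompetitive inhibition.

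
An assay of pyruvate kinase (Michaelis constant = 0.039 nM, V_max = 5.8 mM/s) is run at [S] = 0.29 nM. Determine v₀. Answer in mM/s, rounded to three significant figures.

5.11 mM/s

[S]/(Km+[S]) = 0.29/0.3290 = 0.8815, the fractional saturation.
v = 0.8815 × Vmax = 0.8815 × 5.8 = 5.11 mM/s.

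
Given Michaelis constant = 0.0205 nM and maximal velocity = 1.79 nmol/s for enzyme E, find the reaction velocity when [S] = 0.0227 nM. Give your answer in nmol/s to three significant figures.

[S]/(Km+[S]) = 0.0227/0.04320 = 0.5255, the fractional saturation.
v = 0.5255 × Vmax = 0.5255 × 1.79 = 0.941 nmol/s.

0.941 nmol/s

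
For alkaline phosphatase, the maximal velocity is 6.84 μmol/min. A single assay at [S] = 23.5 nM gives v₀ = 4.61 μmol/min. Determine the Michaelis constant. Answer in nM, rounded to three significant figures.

From v = Vmax[S]/(Km+[S]), Km = [S](Vmax − v)/v.
Km = 23.5 × (6.84 − 4.61) / 4.61 = 52.40/4.61 = 11.4 nM.

11.4 nM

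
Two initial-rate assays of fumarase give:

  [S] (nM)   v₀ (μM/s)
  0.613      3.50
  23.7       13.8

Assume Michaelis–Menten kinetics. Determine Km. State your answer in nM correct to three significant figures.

2.01 nM

In reciprocal form, 1/v = (Km/Vmax)·(1/[S]) + 1/Vmax. The two points give (1/[S], 1/v) = (1.631, 0.2857) and (0.04219, 0.07246).
Slope = (0.2857 − 0.07246)/(1.631 − 0.04219) = 0.1342; intercept = 0.2857 − 0.1342×1.631 = 0.06680.
Vmax = 1/intercept = 15.0 μM/s; Km = slope × Vmax = 0.1342 × 15.0 = 2.01 nM.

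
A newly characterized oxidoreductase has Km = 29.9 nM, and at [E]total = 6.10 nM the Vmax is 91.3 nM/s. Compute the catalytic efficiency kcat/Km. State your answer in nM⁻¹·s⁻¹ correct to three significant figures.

kcat = Vmax/[E]total = 91.3/6.10 = 15.0 s⁻¹.
kcat/Km = 15.0/29.9 = 0.501 nM⁻¹·s⁻¹.

0.501 nM⁻¹·s⁻¹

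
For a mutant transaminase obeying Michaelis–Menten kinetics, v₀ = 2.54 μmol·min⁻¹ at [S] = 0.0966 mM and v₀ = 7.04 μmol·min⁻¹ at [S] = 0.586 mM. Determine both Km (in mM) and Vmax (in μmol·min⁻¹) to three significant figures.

Km = 0.315 mM; Vmax = 10.8 μmol·min⁻¹

In reciprocal form, 1/v = (Km/Vmax)·(1/[S]) + 1/Vmax. The two points give (1/[S], 1/v) = (10.35, 0.3937) and (1.706, 0.1420).
Slope = (0.3937 − 0.1420)/(10.35 − 1.706) = 0.02911; intercept = 0.3937 − 0.02911×10.35 = 0.09237.
Vmax = 1/intercept = 10.8 μmol·min⁻¹; Km = slope × Vmax = 0.02911 × 10.8 = 0.315 mM.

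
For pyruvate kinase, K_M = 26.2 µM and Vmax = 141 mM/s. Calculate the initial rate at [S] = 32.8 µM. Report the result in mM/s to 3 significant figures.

78.4 mM/s

[S]/(Km+[S]) = 32.8/59.00 = 0.5559, the fractional saturation.
v = 0.5559 × Vmax = 0.5559 × 141 = 78.4 mM/s.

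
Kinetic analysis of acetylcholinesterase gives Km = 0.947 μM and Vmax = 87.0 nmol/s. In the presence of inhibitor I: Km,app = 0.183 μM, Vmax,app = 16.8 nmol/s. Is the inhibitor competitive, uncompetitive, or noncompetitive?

Both Km and Vmax decrease by the same factor (~5.18-fold) — characteristic of uncompetitive inhibition.

uncompetitive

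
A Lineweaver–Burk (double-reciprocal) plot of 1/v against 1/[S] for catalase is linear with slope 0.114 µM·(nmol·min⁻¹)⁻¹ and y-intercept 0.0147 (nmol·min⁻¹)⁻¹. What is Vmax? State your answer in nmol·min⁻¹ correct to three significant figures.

The y-intercept of a Lineweaver–Burk plot equals 1/Vmax, so Vmax = 1/0.0147 = 68.0 nmol·min⁻¹.

68.0 nmol·min⁻¹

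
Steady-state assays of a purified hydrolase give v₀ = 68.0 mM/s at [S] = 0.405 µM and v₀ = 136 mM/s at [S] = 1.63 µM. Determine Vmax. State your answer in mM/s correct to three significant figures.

In reciprocal form, 1/v = (Km/Vmax)·(1/[S]) + 1/Vmax. The two points give (1/[S], 1/v) = (2.469, 0.01471) and (0.6135, 0.007353).
Slope = (0.01471 − 0.007353)/(2.469 − 0.6135) = 0.003962; intercept = 0.01471 − 0.003962×2.469 = 0.004922.
Vmax = 1/intercept = 203 mM/s; Km = slope × Vmax = 0.003962 × 203 = 0.805 µM.

203 mM/s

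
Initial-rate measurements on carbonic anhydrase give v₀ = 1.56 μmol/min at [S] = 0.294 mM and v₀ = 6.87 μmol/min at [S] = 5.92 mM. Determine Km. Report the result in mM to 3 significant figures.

1.28 mM

From v = Vmax[S]/(Km+[S]), each point gives Vmax = v(Km+[S])/[S].
Equating: 1.56(Km+0.294)/0.294 = 6.87(Km+5.92)/5.92.
5.306·Km + 1.56 = 1.160·Km + 6.87, so (5.306 − 1.160)·Km = 6.87 − 1.56.
Km = 5.310/4.146 = 1.28 mM; then Vmax = 1.56(1.28+0.294)/0.294 = 8.36 μmol/min.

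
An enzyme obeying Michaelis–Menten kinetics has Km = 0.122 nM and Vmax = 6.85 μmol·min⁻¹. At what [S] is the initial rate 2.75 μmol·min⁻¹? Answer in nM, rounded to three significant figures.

0.0818 nM

Rearranging v = Vmax[S]/(Km+[S]) gives [S] = Km·v/(Vmax − v).
[S] = 0.122 × 2.75 / (6.85 − 2.75) = 0.3355/4.100 = 0.0818 nM.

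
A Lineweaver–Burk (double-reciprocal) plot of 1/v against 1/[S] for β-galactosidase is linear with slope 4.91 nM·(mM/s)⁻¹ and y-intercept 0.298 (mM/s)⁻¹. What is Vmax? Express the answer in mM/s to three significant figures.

3.36 mM/s

The y-intercept of a Lineweaver–Burk plot equals 1/Vmax, so Vmax = 1/0.298 = 3.36 mM/s.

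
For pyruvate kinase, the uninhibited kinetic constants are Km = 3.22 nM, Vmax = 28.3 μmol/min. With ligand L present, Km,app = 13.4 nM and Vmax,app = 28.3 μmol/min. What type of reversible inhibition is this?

competitive

Km increases (3.22 → 13.4 nM) while Vmax is unchanged — the hallmark of competitive inhibition.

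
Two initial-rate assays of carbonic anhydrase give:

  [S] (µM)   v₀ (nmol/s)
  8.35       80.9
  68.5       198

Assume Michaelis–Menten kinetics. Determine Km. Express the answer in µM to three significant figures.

17.2 µM

In reciprocal form, 1/v = (Km/Vmax)·(1/[S]) + 1/Vmax. The two points give (1/[S], 1/v) = (0.1198, 0.01236) and (0.01460, 0.005051).
Slope = (0.01236 − 0.005051)/(0.1198 − 0.01460) = 0.06952; intercept = 0.01236 − 0.06952×0.1198 = 0.004036.
Vmax = 1/intercept = 248 nmol/s; Km = slope × Vmax = 0.06952 × 248 = 17.2 µM.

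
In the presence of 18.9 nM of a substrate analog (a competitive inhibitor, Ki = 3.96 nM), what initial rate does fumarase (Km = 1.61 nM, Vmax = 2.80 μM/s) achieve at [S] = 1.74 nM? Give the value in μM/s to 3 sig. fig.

0.442 μM/s

With α = 1 + [I]/Ki = 1 + 18.9/3.96 = 5.773, the competitive rate law is v = Vmax[S] / (αKm + [S]).
v = 2.80×1.74 / (5.773×1.61 + 1.74) = 4.872/11.03 = 0.442 μM/s.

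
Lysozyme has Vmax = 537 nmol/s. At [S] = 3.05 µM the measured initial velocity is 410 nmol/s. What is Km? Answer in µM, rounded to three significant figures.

0.945 µM

v/Vmax = 410/537 = 0.7635 = [S]/(Km+[S]).
So Km + [S] = [S]/0.7635 = 3.995 µM, giving Km = 3.995 − 3.05 = 0.945 µM.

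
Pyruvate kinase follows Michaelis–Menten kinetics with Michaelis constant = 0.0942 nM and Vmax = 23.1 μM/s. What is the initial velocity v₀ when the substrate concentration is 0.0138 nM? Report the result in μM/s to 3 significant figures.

[S]/(Km+[S]) = 0.0138/0.1080 = 0.1278, the fractional saturation.
v = 0.1278 × Vmax = 0.1278 × 23.1 = 2.95 μM/s.

2.95 μM/s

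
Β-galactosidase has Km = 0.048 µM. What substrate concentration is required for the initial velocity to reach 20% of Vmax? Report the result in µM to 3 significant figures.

0.0120 µM

v/Vmax = [S]/(Km+[S]) = 0.2, so [S] = Km·0.2/(1 − 0.2) = 0.048 × 0.2500.
[S] = 0.0120 µM.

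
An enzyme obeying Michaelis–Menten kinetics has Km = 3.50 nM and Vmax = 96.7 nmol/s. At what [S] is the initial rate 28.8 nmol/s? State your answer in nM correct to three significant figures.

Rearranging v = Vmax[S]/(Km+[S]) gives [S] = Km·v/(Vmax − v).
[S] = 3.50 × 28.8 / (96.7 − 28.8) = 100.8/67.90 = 1.48 nM.

1.48 nM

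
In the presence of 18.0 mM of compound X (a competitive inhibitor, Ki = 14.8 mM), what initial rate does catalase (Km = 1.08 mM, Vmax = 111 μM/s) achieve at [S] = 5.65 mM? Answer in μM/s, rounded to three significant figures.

78.0 μM/s

α = 1 + [I]/Ki = 1 + 18.0/14.8 = 2.216.
For a competitive inhibitor, Vmax is unchanged and the apparent Km becomes α·Km: Km,app = 2.39 mM, Vmax,app = 111 μM/s.
v = Vmax,app·[S]/(Km,app + [S]) = 111 × 5.65/(2.39 + 5.65) = 78.0 μM/s.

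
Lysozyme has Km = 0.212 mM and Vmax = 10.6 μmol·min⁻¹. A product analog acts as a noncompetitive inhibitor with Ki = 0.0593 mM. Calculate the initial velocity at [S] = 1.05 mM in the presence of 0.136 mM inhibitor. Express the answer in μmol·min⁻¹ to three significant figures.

2.68 μmol·min⁻¹

α = 1 + [I]/Ki = 1 + 0.136/0.0593 = 3.293.
For a noncompetitive inhibitor, Vmax is reduced to Vmax/α while Km is unchanged: Km,app = 0.212 mM, Vmax,app = 3.22 μmol·min⁻¹.
v = Vmax,app·[S]/(Km,app + [S]) = 3.22 × 1.05/(0.212 + 1.05) = 2.68 μmol·min⁻¹.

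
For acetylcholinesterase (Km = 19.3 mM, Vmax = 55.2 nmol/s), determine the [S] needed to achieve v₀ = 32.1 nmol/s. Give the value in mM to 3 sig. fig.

Rearranging v = Vmax[S]/(Km+[S]) gives [S] = Km·v/(Vmax − v).
[S] = 19.3 × 32.1 / (55.2 − 32.1) = 619.5/23.10 = 26.8 mM.

26.8 mM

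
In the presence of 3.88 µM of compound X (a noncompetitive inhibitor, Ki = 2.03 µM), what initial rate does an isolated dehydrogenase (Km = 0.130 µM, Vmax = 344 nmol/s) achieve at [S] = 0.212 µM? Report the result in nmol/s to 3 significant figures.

α = 1 + [I]/Ki = 1 + 3.88/2.03 = 2.911.
For a noncompetitive inhibitor, Vmax is reduced to Vmax/α while Km is unchanged: Km,app = 0.130 µM, Vmax,app = 118 nmol/s.
v = Vmax,app·[S]/(Km,app + [S]) = 118 × 0.212/(0.130 + 0.212) = 73.2 nmol/s.

73.2 nmol/s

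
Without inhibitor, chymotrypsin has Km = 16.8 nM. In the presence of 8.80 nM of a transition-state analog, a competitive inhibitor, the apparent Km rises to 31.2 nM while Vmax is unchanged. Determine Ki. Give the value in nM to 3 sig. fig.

Competitive: Km,app = α·Km with α = 1 + [I]/Ki.
α = Km,app/Km = 31.2/16.8 = 1.857.
Since α = 1 + [I]/Ki, [I]/Ki = 1.857 − 1 = 0.8571 and Ki = 8.80/0.8571 = 10.3 nM.

10.3 nM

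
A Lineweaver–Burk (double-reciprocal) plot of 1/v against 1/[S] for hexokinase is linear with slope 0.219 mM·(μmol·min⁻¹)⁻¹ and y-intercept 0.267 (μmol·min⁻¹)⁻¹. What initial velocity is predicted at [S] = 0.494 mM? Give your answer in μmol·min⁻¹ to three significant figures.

The y-intercept is 1/Vmax, so Vmax = 1/0.267 = 3.75 μmol·min⁻¹.
The slope is Km/Vmax, so Km = 0.219 × 3.75 = 0.820 mM.
Then v = 3.75 × 0.494/(0.820 + 0.494) = 1.41 μmol·min⁻¹.

1.41 μmol·min⁻¹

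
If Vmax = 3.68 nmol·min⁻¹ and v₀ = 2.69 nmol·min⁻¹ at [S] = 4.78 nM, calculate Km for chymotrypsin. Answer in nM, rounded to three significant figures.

v/Vmax = 2.69/3.68 = 0.7310 = [S]/(Km+[S]).
So Km + [S] = [S]/0.7310 = 6.539 nM, giving Km = 6.539 − 4.78 = 1.76 nM.

1.76 nM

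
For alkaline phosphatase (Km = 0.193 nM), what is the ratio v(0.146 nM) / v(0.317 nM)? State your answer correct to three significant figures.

0.693

The fractional saturations are [S]/(Km+[S]) = 0.317/0.5100 = 0.6216 and 0.146/0.3390 = 0.4307.
v₂/v₁ is just their ratio: 0.4307/0.6216 = 0.693.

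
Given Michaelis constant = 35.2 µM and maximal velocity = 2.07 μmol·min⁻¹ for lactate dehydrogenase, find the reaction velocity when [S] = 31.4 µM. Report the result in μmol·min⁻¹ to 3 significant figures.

0.976 μmol·min⁻¹

[S]/(Km+[S]) = 31.4/66.60 = 0.4715, the fractional saturation.
v = 0.4715 × Vmax = 0.4715 × 2.07 = 0.976 μmol·min⁻¹.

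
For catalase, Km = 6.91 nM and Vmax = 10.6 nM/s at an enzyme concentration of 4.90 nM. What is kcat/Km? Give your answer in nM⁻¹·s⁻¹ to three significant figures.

0.313 nM⁻¹·s⁻¹

kcat = Vmax/[E]total = 10.6/4.90 = 2.16 s⁻¹.
kcat/Km = 2.16/6.91 = 0.313 nM⁻¹·s⁻¹.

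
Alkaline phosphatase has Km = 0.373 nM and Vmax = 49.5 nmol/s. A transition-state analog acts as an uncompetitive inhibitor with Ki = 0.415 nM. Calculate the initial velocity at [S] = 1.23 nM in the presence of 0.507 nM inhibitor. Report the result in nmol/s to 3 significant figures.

19.6 nmol/s

With α = 1 + [I]/Ki = 1 + 0.507/0.415 = 2.222, the uncompetitive rate law is v = (Vmax/α)·[S] / (Km/α + [S]).
v = (49.5/2.222)×1.23 / (0.373/2.222 + 1.23) = 27.40/1.398 = 19.6 nmol/s.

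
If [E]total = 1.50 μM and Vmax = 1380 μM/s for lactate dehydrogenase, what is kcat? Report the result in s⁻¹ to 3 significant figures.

kcat = Vmax/[E]total = 1380 μM/s / 1.50 μM = 920 s⁻¹.

920 s⁻¹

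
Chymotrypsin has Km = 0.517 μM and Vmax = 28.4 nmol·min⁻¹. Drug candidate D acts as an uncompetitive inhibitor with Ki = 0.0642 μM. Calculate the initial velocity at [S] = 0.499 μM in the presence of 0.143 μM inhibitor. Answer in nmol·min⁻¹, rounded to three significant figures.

With α = 1 + [I]/Ki = 1 + 0.143/0.0642 = 3.227, the uncompetitive rate law is v = (Vmax/α)·[S] / (Km/α + [S]).
v = (28.4/3.227)×0.499 / (0.517/3.227 + 0.499) = 4.391/0.6592 = 6.66 nmol·min⁻¹.

6.66 nmol·min⁻¹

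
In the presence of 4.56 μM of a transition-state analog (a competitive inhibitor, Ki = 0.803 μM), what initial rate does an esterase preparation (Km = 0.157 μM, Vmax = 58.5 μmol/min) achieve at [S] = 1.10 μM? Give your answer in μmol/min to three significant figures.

30.0 μmol/min

With α = 1 + [I]/Ki = 1 + 4.56/0.803 = 6.679, the competitive rate law is v = Vmax[S] / (αKm + [S]).
v = 58.5×1.10 / (6.679×0.157 + 1.10) = 64.35/2.149 = 30.0 μmol/min.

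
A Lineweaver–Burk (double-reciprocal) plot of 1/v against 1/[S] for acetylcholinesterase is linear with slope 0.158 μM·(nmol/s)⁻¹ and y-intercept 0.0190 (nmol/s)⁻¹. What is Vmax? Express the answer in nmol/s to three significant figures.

52.6 nmol/s

The y-intercept of a Lineweaver–Burk plot equals 1/Vmax, so Vmax = 1/0.0190 = 52.6 nmol/s.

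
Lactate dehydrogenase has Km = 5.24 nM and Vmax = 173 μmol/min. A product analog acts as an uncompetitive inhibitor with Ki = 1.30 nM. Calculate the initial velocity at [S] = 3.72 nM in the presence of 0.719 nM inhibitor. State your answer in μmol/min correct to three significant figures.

58.4 μmol/min

α = 1 + [I]/Ki = 1 + 0.719/1.30 = 1.553.
For an uncompetitive inhibitor, both parameters are divided by α, giving Vmax/α and Km/α: Km,app = 3.37 nM, Vmax,app = 111 μmol/min.
v = Vmax,app·[S]/(Km,app + [S]) = 111 × 3.72/(3.37 + 3.72) = 58.4 μmol/min.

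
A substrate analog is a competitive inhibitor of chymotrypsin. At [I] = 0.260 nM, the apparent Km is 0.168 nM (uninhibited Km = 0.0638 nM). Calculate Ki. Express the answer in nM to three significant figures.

Competitive: Km,app = α·Km with α = 1 + [I]/Ki.
α = Km,app/Km = 0.168/0.0638 = 2.633.
Since α = 1 + [I]/Ki, [I]/Ki = 2.633 − 1 = 1.633 and Ki = 0.260/1.633 = 0.159 nM.

0.159 nM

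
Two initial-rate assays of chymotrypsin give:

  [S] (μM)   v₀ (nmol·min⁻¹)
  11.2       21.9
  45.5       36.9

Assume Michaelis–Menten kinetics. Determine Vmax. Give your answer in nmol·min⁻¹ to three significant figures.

47.5 nmol·min⁻¹

In reciprocal form, 1/v = (Km/Vmax)·(1/[S]) + 1/Vmax. The two points give (1/[S], 1/v) = (0.08929, 0.04566) and (0.02198, 0.02710).
Slope = (0.04566 − 0.02710)/(0.08929 − 0.02198) = 0.2758; intercept = 0.04566 − 0.2758×0.08929 = 0.02104.
Vmax = 1/intercept = 47.5 nmol·min⁻¹; Km = slope × Vmax = 0.2758 × 47.5 = 13.1 μM.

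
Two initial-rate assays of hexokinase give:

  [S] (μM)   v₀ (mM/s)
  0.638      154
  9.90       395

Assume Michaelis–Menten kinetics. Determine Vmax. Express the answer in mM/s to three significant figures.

From v = Vmax[S]/(Km+[S]), each point gives Vmax = v(Km+[S])/[S].
Equating: 154(Km+0.638)/0.638 = 395(Km+9.90)/9.90.
241.4·Km + 154 = 39.90·Km + 395, so (241.4 − 39.90)·Km = 395 − 154.
Km = 241.0/201.5 = 1.20 μM; then Vmax = 154(1.20+0.638)/0.638 = 443 mM/s.

443 mM/s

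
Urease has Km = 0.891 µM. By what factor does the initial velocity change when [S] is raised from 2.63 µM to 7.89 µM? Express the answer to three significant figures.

Since Vmax cancels, v₂/v₁ = [S]₂(Km+[S]₁) / [S]₁(Km+[S]₂).
= 7.89×(0.891+2.63) / (2.63×(0.891+7.89)) = 27.78/23.09 = 1.20.

1.20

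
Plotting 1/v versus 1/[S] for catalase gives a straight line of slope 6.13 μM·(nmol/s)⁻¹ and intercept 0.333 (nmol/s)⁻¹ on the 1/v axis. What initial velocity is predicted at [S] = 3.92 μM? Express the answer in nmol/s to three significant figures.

The y-intercept is 1/Vmax, so Vmax = 1/0.333 = 3.00 nmol/s.
The slope is Km/Vmax, so Km = 6.13 × 3.00 = 18.4 μM.
Then v = 3.00 × 3.92/(18.4 + 3.92) = 0.527 nmol/s.

0.527 nmol/s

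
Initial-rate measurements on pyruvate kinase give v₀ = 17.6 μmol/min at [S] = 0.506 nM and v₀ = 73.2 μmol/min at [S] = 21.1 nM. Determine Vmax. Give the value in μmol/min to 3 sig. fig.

In reciprocal form, 1/v = (Km/Vmax)·(1/[S]) + 1/Vmax. The two points give (1/[S], 1/v) = (1.976, 0.05682) and (0.04739, 0.01366).
Slope = (0.05682 − 0.01366)/(1.976 − 0.04739) = 0.02237; intercept = 0.05682 − 0.02237×1.976 = 0.01260.
Vmax = 1/intercept = 79.4 μmol/min; Km = slope × Vmax = 0.02237 × 79.4 = 1.78 nM.

79.4 μmol/min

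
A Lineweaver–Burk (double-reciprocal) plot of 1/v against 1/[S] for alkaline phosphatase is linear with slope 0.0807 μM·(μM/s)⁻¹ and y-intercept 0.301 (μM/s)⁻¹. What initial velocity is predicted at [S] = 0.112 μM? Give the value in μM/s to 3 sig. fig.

0.979 μM/s

The y-intercept is 1/Vmax, so Vmax = 1/0.301 = 3.32 μM/s.
The slope is Km/Vmax, so Km = 0.0807 × 3.32 = 0.268 μM.
Then v = 3.32 × 0.112/(0.268 + 0.112) = 0.979 μM/s.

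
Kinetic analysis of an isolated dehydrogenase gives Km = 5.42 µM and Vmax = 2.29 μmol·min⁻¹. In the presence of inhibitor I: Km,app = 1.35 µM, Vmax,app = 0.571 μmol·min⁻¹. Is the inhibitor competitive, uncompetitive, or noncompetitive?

uncompetitive

Both Km and Vmax decrease by the same factor (~4.01-fold) — characteristic of uncompetitive inhibition.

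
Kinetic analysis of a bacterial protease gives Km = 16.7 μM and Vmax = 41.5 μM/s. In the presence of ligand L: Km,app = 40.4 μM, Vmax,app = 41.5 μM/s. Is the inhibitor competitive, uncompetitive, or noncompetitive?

Km increases (16.7 → 40.4 μM) while Vmax is unchanged — the hallmark of competitive inhibition.

competitive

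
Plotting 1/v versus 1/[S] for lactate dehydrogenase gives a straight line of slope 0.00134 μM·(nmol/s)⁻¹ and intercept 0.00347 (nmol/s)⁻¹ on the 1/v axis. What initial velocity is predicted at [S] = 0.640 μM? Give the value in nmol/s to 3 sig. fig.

180 nmol/s

The y-intercept is 1/Vmax, so Vmax = 1/0.00347 = 288 nmol/s.
The slope is Km/Vmax, so Km = 0.00134 × 288 = 0.386 μM.
Then v = 288 × 0.640/(0.386 + 0.640) = 180 nmol/s.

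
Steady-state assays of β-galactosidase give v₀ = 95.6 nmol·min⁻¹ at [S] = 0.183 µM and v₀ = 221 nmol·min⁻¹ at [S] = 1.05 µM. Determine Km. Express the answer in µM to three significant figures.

0.402 µM

From v = Vmax[S]/(Km+[S]), each point gives Vmax = v(Km+[S])/[S].
Equating: 95.6(Km+0.183)/0.183 = 221(Km+1.05)/1.05.
522.4·Km + 95.6 = 210.5·Km + 221, so (522.4 − 210.5)·Km = 221 − 95.6.
Km = 125.4/311.9 = 0.402 µM; then Vmax = 95.6(0.402+0.183)/0.183 = 306 nmol·min⁻¹.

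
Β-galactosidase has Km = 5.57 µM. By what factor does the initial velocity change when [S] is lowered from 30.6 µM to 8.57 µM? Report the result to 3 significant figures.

0.716

Since Vmax cancels, v₂/v₁ = [S]₂(Km+[S]₁) / [S]₁(Km+[S]₂).
= 8.57×(5.57+30.6) / (30.6×(5.57+8.57)) = 310.0/432.7 = 0.716.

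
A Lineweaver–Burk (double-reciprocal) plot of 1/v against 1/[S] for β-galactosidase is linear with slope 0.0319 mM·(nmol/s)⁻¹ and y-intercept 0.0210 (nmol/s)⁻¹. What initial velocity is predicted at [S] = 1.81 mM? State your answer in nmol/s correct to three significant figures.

The y-intercept is 1/Vmax, so Vmax = 1/0.0210 = 47.6 nmol/s.
The slope is Km/Vmax, so Km = 0.0319 × 47.6 = 1.52 mM.
Then v = 47.6 × 1.81/(1.52 + 1.81) = 25.9 nmol/s.

25.9 nmol/s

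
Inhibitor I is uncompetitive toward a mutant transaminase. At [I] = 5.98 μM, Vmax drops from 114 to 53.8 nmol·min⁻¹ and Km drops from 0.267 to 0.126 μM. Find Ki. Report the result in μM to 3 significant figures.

5.34 μM

Uncompetitive: Vmax,app = Vmax/α (and Km,app = Km/α) with α = 1 + [I]/Ki.
α = Vmax/Vmax,app = 114/53.8 = 2.119.
Ki = [I]/(α − 1) = 5.98/1.119 = 5.34 μM.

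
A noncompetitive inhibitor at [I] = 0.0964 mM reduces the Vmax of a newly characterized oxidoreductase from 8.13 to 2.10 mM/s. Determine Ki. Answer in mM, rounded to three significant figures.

Noncompetitive: Vmax,app = Vmax/α with α = 1 + [I]/Ki.
α = Vmax/Vmax,app = 8.13/2.10 = 3.871.
Ki = [I]/(α − 1) = 0.0964/2.871 = 0.0336 mM.

0.0336 mM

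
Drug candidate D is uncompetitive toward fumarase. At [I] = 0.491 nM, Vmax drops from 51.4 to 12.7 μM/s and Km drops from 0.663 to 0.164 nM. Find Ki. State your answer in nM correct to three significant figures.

0.161 nM

Uncompetitive: Vmax,app = Vmax/α (and Km,app = Km/α) with α = 1 + [I]/Ki.
α = Vmax/Vmax,app = 51.4/12.7 = 4.047.
Since α = 1 + [I]/Ki, [I]/Ki = 4.047 − 1 = 3.047 and Ki = 0.491/3.047 = 0.161 nM.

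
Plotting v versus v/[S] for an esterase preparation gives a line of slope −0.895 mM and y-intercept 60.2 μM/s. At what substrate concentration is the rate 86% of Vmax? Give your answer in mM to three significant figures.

5.50 mM

The Eadie–Hofstee slope gives Km = 0.895 mM (slope = −Km).
v/Vmax = [S]/(Km+[S]) = 0.86 ⇒ [S] = Km·0.86/(1−0.86) = 0.895 × 6.143 = 5.50 mM.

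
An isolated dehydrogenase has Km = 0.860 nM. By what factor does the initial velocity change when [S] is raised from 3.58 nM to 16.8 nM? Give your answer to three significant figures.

The fractional saturations are [S]/(Km+[S]) = 3.58/4.440 = 0.8063 and 16.8/17.66 = 0.9513.
v₂/v₁ is just their ratio: 0.9513/0.8063 = 1.18.

1.18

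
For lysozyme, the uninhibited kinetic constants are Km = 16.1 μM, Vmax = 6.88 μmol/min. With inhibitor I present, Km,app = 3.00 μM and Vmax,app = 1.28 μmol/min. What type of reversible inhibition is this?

Both Km and Vmax decrease by the same factor (~5.37-fold) — characteristic of uncompetitive inhibition.

uncompetitive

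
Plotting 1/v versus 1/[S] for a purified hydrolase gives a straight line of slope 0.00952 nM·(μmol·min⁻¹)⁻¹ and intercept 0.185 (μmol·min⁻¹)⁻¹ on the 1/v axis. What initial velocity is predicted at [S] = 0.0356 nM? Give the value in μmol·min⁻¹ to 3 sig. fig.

2.21 μmol·min⁻¹

The y-intercept is 1/Vmax, so Vmax = 1/0.185 = 5.41 μmol·min⁻¹.
The slope is Km/Vmax, so Km = 0.00952 × 5.41 = 0.0515 nM.
Then v = 5.41 × 0.0356/(0.0515 + 0.0356) = 2.21 μmol·min⁻¹.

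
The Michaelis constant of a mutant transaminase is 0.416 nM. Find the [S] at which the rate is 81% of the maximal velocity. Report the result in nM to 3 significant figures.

v/Vmax = [S]/(Km+[S]) = 0.81, so [S] = Km·0.81/(1 − 0.81) = 0.416 × 4.263.
[S] = 1.77 nM.

1.77 nM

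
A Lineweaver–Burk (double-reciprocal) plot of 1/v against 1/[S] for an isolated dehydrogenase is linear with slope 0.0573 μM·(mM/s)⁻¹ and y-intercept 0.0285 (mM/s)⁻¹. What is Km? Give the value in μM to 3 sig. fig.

2.01 μM

y-intercept = 1/Vmax ⇒ Vmax = 35.1 mM/s; slope = Km/Vmax ⇒ Km = slope × Vmax.
Km = 0.0573 × 35.1 = 2.01 μM.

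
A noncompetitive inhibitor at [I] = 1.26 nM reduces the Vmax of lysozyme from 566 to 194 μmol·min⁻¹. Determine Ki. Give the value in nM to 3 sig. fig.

0.657 nM

Noncompetitive: Vmax,app = Vmax/α with α = 1 + [I]/Ki.
α = Vmax/Vmax,app = 566/194 = 2.918.
Since α = 1 + [I]/Ki, [I]/Ki = 2.918 − 1 = 1.918 and Ki = 1.26/1.918 = 0.657 nM.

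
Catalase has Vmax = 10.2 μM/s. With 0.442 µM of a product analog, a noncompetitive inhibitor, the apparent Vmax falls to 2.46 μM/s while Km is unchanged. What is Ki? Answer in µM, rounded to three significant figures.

Noncompetitive: Vmax,app = Vmax/α with α = 1 + [I]/Ki.
α = Vmax/Vmax,app = 10.2/2.46 = 4.146.
Ki = [I]/(α − 1) = 0.442/3.146 = 0.140 µM.

0.140 µM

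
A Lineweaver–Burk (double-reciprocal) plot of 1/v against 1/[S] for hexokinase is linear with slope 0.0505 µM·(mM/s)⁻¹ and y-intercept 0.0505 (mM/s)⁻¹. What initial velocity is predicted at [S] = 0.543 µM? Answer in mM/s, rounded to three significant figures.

6.97 mM/s

The y-intercept is 1/Vmax, so Vmax = 1/0.0505 = 19.8 mM/s.
The slope is Km/Vmax, so Km = 0.0505 × 19.8 = 1.00 µM.
Then v = 19.8 × 0.543/(1.00 + 0.543) = 6.97 mM/s.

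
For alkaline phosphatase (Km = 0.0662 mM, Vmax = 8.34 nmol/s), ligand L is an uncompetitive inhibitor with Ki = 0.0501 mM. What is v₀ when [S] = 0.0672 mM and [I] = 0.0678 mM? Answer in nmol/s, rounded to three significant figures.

With α = 1 + [I]/Ki = 1 + 0.0678/0.0501 = 2.353, the uncompetitive rate law is v = (Vmax/α)·[S] / (Km/α + [S]).
v = (8.34/2.353)×0.0672 / (0.0662/2.353 + 0.0672) = 0.2382/0.09533 = 2.50 nmol/s.

2.50 nmol/s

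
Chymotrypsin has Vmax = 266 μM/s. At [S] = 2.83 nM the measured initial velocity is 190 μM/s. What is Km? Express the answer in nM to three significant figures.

From v = Vmax[S]/(Km+[S]), Km = [S](Vmax − v)/v.
Km = 2.83 × (266 − 190) / 190 = 215.1/190 = 1.13 nM.

1.13 nM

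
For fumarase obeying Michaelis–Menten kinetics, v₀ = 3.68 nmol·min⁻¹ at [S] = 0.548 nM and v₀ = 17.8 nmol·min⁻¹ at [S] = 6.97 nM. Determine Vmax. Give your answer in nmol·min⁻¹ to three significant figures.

From v = Vmax[S]/(Km+[S]), each point gives Vmax = v(Km+[S])/[S].
Equating: 3.68(Km+0.548)/0.548 = 17.8(Km+6.97)/6.97.
6.715·Km + 3.68 = 2.554·Km + 17.8, so (6.715 − 2.554)·Km = 17.8 − 3.68.
Km = 14.12/4.162 = 3.39 nM; then Vmax = 3.68(3.39+0.548)/0.548 = 26.5 nmol·min⁻¹.

26.5 nmol·min⁻¹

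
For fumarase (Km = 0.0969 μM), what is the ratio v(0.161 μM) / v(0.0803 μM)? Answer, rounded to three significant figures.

1.38

Since Vmax cancels, v₂/v₁ = [S]₂(Km+[S]₁) / [S]₁(Km+[S]₂).
= 0.161×(0.0969+0.0803) / (0.0803×(0.0969+0.161)) = 0.02853/0.02071 = 1.38.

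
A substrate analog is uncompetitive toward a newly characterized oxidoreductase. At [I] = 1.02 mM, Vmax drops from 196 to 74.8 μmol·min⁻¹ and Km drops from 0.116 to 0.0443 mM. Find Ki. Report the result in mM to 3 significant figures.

Uncompetitive: Vmax,app = Vmax/α (and Km,app = Km/α) with α = 1 + [I]/Ki.
α = Vmax/Vmax,app = 196/74.8 = 2.620.
Ki = [I]/(α − 1) = 1.02/1.620 = 0.630 mM.

0.630 mM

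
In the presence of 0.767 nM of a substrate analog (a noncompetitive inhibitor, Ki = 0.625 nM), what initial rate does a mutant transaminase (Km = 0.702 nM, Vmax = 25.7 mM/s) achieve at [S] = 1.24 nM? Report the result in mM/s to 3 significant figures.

α = 1 + [I]/Ki = 1 + 0.767/0.625 = 2.227.
For a noncompetitive inhibitor, Vmax is reduced to Vmax/α while Km is unchanged: Km,app = 0.702 nM, Vmax,app = 11.5 mM/s.
v = Vmax,app·[S]/(Km,app + [S]) = 11.5 × 1.24/(0.702 + 1.24) = 7.37 mM/s.

7.37 mM/s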